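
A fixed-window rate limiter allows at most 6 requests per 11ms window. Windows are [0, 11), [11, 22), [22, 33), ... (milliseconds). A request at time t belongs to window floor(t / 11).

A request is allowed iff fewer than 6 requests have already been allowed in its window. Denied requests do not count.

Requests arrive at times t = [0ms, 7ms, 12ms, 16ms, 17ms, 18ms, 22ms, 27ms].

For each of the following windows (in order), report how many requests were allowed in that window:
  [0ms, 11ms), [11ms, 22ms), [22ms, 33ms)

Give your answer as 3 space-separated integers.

Processing requests:
  req#1 t=0ms (window 0): ALLOW
  req#2 t=7ms (window 0): ALLOW
  req#3 t=12ms (window 1): ALLOW
  req#4 t=16ms (window 1): ALLOW
  req#5 t=17ms (window 1): ALLOW
  req#6 t=18ms (window 1): ALLOW
  req#7 t=22ms (window 2): ALLOW
  req#8 t=27ms (window 2): ALLOW

Allowed counts by window: 2 4 2

Answer: 2 4 2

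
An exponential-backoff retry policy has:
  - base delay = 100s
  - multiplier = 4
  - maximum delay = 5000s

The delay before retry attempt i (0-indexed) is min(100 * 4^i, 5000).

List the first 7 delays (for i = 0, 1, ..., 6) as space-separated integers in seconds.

Computing each delay:
  i=0: min(100*4^0, 5000) = 100
  i=1: min(100*4^1, 5000) = 400
  i=2: min(100*4^2, 5000) = 1600
  i=3: min(100*4^3, 5000) = 5000
  i=4: min(100*4^4, 5000) = 5000
  i=5: min(100*4^5, 5000) = 5000
  i=6: min(100*4^6, 5000) = 5000

Answer: 100 400 1600 5000 5000 5000 5000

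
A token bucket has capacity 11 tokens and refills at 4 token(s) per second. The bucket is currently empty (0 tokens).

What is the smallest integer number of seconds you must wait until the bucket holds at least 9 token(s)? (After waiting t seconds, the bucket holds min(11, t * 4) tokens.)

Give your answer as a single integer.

Answer: 3

Derivation:
Need t * 4 >= 9, so t >= 9/4.
Smallest integer t = ceil(9/4) = 3.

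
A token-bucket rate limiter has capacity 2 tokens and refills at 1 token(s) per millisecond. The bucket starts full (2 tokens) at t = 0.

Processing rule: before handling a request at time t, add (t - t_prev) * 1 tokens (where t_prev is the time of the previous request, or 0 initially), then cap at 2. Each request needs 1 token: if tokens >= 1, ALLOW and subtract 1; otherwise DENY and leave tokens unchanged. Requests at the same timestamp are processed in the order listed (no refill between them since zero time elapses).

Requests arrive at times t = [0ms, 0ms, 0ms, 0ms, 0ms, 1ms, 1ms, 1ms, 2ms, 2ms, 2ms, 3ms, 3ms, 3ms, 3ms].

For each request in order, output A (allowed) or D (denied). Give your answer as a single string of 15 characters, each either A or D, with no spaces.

Answer: AADDDADDADDADDD

Derivation:
Simulating step by step:
  req#1 t=0ms: ALLOW
  req#2 t=0ms: ALLOW
  req#3 t=0ms: DENY
  req#4 t=0ms: DENY
  req#5 t=0ms: DENY
  req#6 t=1ms: ALLOW
  req#7 t=1ms: DENY
  req#8 t=1ms: DENY
  req#9 t=2ms: ALLOW
  req#10 t=2ms: DENY
  req#11 t=2ms: DENY
  req#12 t=3ms: ALLOW
  req#13 t=3ms: DENY
  req#14 t=3ms: DENY
  req#15 t=3ms: DENY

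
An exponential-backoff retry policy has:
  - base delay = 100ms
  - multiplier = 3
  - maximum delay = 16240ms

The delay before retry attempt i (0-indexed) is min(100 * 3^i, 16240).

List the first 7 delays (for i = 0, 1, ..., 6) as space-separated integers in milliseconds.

Answer: 100 300 900 2700 8100 16240 16240

Derivation:
Computing each delay:
  i=0: min(100*3^0, 16240) = 100
  i=1: min(100*3^1, 16240) = 300
  i=2: min(100*3^2, 16240) = 900
  i=3: min(100*3^3, 16240) = 2700
  i=4: min(100*3^4, 16240) = 8100
  i=5: min(100*3^5, 16240) = 16240
  i=6: min(100*3^6, 16240) = 16240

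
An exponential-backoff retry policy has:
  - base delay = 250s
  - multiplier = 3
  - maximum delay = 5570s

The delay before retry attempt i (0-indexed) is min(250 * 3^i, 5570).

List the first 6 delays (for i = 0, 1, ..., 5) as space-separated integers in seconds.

Computing each delay:
  i=0: min(250*3^0, 5570) = 250
  i=1: min(250*3^1, 5570) = 750
  i=2: min(250*3^2, 5570) = 2250
  i=3: min(250*3^3, 5570) = 5570
  i=4: min(250*3^4, 5570) = 5570
  i=5: min(250*3^5, 5570) = 5570

Answer: 250 750 2250 5570 5570 5570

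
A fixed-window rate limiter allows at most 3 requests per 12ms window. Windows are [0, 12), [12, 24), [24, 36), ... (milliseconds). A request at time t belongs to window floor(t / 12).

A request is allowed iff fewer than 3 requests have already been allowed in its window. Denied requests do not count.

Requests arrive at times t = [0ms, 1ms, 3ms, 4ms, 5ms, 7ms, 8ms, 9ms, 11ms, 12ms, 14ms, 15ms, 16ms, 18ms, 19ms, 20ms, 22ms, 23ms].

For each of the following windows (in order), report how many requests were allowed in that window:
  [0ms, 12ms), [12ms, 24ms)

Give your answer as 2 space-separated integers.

Answer: 3 3

Derivation:
Processing requests:
  req#1 t=0ms (window 0): ALLOW
  req#2 t=1ms (window 0): ALLOW
  req#3 t=3ms (window 0): ALLOW
  req#4 t=4ms (window 0): DENY
  req#5 t=5ms (window 0): DENY
  req#6 t=7ms (window 0): DENY
  req#7 t=8ms (window 0): DENY
  req#8 t=9ms (window 0): DENY
  req#9 t=11ms (window 0): DENY
  req#10 t=12ms (window 1): ALLOW
  req#11 t=14ms (window 1): ALLOW
  req#12 t=15ms (window 1): ALLOW
  req#13 t=16ms (window 1): DENY
  req#14 t=18ms (window 1): DENY
  req#15 t=19ms (window 1): DENY
  req#16 t=20ms (window 1): DENY
  req#17 t=22ms (window 1): DENY
  req#18 t=23ms (window 1): DENY

Allowed counts by window: 3 3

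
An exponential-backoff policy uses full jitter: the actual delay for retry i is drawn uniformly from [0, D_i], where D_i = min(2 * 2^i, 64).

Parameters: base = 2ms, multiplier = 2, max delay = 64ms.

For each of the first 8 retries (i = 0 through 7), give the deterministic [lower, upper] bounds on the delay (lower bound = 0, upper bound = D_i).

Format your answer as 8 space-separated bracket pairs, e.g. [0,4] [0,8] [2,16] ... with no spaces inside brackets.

Computing bounds per retry:
  i=0: D_i=min(2*2^0,64)=2, bounds=[0,2]
  i=1: D_i=min(2*2^1,64)=4, bounds=[0,4]
  i=2: D_i=min(2*2^2,64)=8, bounds=[0,8]
  i=3: D_i=min(2*2^3,64)=16, bounds=[0,16]
  i=4: D_i=min(2*2^4,64)=32, bounds=[0,32]
  i=5: D_i=min(2*2^5,64)=64, bounds=[0,64]
  i=6: D_i=min(2*2^6,64)=64, bounds=[0,64]
  i=7: D_i=min(2*2^7,64)=64, bounds=[0,64]

Answer: [0,2] [0,4] [0,8] [0,16] [0,32] [0,64] [0,64] [0,64]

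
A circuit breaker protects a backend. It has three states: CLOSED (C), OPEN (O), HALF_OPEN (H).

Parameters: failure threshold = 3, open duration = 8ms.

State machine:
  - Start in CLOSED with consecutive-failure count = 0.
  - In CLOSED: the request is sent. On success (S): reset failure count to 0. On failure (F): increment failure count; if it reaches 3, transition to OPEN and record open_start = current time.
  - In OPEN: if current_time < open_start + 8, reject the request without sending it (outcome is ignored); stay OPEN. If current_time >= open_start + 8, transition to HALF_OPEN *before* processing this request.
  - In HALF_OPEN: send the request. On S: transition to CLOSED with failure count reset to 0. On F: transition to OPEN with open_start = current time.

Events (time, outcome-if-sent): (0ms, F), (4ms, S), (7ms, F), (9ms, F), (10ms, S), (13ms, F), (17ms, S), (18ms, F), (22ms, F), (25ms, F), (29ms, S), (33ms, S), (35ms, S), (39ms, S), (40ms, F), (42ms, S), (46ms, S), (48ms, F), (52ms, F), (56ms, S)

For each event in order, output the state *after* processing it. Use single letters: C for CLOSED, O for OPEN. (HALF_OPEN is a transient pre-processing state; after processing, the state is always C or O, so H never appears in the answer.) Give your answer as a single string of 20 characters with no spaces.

Answer: CCCCCCCCCOOCCCCCCCCC

Derivation:
State after each event:
  event#1 t=0ms outcome=F: state=CLOSED
  event#2 t=4ms outcome=S: state=CLOSED
  event#3 t=7ms outcome=F: state=CLOSED
  event#4 t=9ms outcome=F: state=CLOSED
  event#5 t=10ms outcome=S: state=CLOSED
  event#6 t=13ms outcome=F: state=CLOSED
  event#7 t=17ms outcome=S: state=CLOSED
  event#8 t=18ms outcome=F: state=CLOSED
  event#9 t=22ms outcome=F: state=CLOSED
  event#10 t=25ms outcome=F: state=OPEN
  event#11 t=29ms outcome=S: state=OPEN
  event#12 t=33ms outcome=S: state=CLOSED
  event#13 t=35ms outcome=S: state=CLOSED
  event#14 t=39ms outcome=S: state=CLOSED
  event#15 t=40ms outcome=F: state=CLOSED
  event#16 t=42ms outcome=S: state=CLOSED
  event#17 t=46ms outcome=S: state=CLOSED
  event#18 t=48ms outcome=F: state=CLOSED
  event#19 t=52ms outcome=F: state=CLOSED
  event#20 t=56ms outcome=S: state=CLOSED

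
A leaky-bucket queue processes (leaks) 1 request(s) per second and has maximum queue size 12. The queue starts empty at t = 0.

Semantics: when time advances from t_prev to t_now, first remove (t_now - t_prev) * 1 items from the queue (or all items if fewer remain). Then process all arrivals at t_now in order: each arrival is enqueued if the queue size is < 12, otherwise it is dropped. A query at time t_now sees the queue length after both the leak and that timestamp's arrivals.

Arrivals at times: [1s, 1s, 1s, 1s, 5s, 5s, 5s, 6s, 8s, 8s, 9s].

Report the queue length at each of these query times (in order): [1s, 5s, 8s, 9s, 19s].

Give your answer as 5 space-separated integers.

Queue lengths at query times:
  query t=1s: backlog = 4
  query t=5s: backlog = 3
  query t=8s: backlog = 3
  query t=9s: backlog = 3
  query t=19s: backlog = 0

Answer: 4 3 3 3 0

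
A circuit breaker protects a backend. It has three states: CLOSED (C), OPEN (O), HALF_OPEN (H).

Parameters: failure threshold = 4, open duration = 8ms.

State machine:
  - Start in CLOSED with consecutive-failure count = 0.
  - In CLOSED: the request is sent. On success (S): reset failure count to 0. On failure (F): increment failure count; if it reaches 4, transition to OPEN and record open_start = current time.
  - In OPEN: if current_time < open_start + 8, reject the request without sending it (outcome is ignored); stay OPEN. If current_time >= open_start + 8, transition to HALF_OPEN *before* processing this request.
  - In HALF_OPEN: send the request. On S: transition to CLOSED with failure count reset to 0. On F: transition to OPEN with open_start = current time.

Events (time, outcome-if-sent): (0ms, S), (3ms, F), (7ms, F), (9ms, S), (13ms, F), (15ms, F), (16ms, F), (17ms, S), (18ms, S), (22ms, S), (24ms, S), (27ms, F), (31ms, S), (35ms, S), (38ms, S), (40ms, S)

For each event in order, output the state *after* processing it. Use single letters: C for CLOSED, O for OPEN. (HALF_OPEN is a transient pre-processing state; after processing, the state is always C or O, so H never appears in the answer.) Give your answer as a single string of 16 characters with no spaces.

Answer: CCCCCCCCCCCCCCCC

Derivation:
State after each event:
  event#1 t=0ms outcome=S: state=CLOSED
  event#2 t=3ms outcome=F: state=CLOSED
  event#3 t=7ms outcome=F: state=CLOSED
  event#4 t=9ms outcome=S: state=CLOSED
  event#5 t=13ms outcome=F: state=CLOSED
  event#6 t=15ms outcome=F: state=CLOSED
  event#7 t=16ms outcome=F: state=CLOSED
  event#8 t=17ms outcome=S: state=CLOSED
  event#9 t=18ms outcome=S: state=CLOSED
  event#10 t=22ms outcome=S: state=CLOSED
  event#11 t=24ms outcome=S: state=CLOSED
  event#12 t=27ms outcome=F: state=CLOSED
  event#13 t=31ms outcome=S: state=CLOSED
  event#14 t=35ms outcome=S: state=CLOSED
  event#15 t=38ms outcome=S: state=CLOSED
  event#16 t=40ms outcome=S: state=CLOSED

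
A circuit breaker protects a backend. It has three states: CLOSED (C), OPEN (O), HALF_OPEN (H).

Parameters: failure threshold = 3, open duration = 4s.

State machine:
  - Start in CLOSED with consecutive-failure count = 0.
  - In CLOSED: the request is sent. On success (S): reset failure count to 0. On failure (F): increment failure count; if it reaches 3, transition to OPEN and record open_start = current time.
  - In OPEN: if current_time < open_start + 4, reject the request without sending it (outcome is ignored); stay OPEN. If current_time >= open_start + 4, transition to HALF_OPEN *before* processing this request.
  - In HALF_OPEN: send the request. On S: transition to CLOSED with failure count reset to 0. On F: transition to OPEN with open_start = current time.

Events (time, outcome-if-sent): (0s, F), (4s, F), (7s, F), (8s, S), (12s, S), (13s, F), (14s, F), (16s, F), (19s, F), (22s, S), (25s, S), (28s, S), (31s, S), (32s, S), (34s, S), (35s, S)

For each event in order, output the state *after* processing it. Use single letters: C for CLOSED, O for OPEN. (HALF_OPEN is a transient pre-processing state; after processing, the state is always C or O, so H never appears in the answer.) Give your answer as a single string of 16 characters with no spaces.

State after each event:
  event#1 t=0s outcome=F: state=CLOSED
  event#2 t=4s outcome=F: state=CLOSED
  event#3 t=7s outcome=F: state=OPEN
  event#4 t=8s outcome=S: state=OPEN
  event#5 t=12s outcome=S: state=CLOSED
  event#6 t=13s outcome=F: state=CLOSED
  event#7 t=14s outcome=F: state=CLOSED
  event#8 t=16s outcome=F: state=OPEN
  event#9 t=19s outcome=F: state=OPEN
  event#10 t=22s outcome=S: state=CLOSED
  event#11 t=25s outcome=S: state=CLOSED
  event#12 t=28s outcome=S: state=CLOSED
  event#13 t=31s outcome=S: state=CLOSED
  event#14 t=32s outcome=S: state=CLOSED
  event#15 t=34s outcome=S: state=CLOSED
  event#16 t=35s outcome=S: state=CLOSED

Answer: CCOOCCCOOCCCCCCC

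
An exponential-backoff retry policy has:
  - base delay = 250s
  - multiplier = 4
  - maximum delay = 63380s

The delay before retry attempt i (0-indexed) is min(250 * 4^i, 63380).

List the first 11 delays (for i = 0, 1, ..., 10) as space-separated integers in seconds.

Computing each delay:
  i=0: min(250*4^0, 63380) = 250
  i=1: min(250*4^1, 63380) = 1000
  i=2: min(250*4^2, 63380) = 4000
  i=3: min(250*4^3, 63380) = 16000
  i=4: min(250*4^4, 63380) = 63380
  i=5: min(250*4^5, 63380) = 63380
  i=6: min(250*4^6, 63380) = 63380
  i=7: min(250*4^7, 63380) = 63380
  i=8: min(250*4^8, 63380) = 63380
  i=9: min(250*4^9, 63380) = 63380
  i=10: min(250*4^10, 63380) = 63380

Answer: 250 1000 4000 16000 63380 63380 63380 63380 63380 63380 63380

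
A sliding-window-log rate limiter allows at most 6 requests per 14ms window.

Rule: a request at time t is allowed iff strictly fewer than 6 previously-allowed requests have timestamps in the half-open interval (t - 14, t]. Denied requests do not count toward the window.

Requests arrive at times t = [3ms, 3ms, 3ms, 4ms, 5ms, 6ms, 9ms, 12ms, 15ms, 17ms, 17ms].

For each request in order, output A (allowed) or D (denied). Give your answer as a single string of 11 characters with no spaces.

Tracking allowed requests in the window:
  req#1 t=3ms: ALLOW
  req#2 t=3ms: ALLOW
  req#3 t=3ms: ALLOW
  req#4 t=4ms: ALLOW
  req#5 t=5ms: ALLOW
  req#6 t=6ms: ALLOW
  req#7 t=9ms: DENY
  req#8 t=12ms: DENY
  req#9 t=15ms: DENY
  req#10 t=17ms: ALLOW
  req#11 t=17ms: ALLOW

Answer: AAAAAADDDAA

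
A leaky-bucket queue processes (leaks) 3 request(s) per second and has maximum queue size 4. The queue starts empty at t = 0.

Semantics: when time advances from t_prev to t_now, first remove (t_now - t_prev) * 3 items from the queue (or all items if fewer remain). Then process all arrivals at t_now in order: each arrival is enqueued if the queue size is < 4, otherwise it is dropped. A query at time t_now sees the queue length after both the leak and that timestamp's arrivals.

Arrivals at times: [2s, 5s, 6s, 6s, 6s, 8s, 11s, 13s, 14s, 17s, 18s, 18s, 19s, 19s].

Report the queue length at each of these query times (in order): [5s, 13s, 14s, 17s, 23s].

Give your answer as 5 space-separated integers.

Answer: 1 1 1 1 0

Derivation:
Queue lengths at query times:
  query t=5s: backlog = 1
  query t=13s: backlog = 1
  query t=14s: backlog = 1
  query t=17s: backlog = 1
  query t=23s: backlog = 0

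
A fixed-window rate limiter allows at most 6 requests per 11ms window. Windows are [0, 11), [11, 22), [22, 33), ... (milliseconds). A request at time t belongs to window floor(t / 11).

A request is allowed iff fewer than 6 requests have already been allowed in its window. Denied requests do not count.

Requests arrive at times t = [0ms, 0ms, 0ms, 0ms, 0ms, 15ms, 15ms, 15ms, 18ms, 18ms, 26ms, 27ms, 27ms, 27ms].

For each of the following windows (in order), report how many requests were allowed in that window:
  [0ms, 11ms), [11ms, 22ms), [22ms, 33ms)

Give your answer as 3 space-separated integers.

Answer: 5 5 4

Derivation:
Processing requests:
  req#1 t=0ms (window 0): ALLOW
  req#2 t=0ms (window 0): ALLOW
  req#3 t=0ms (window 0): ALLOW
  req#4 t=0ms (window 0): ALLOW
  req#5 t=0ms (window 0): ALLOW
  req#6 t=15ms (window 1): ALLOW
  req#7 t=15ms (window 1): ALLOW
  req#8 t=15ms (window 1): ALLOW
  req#9 t=18ms (window 1): ALLOW
  req#10 t=18ms (window 1): ALLOW
  req#11 t=26ms (window 2): ALLOW
  req#12 t=27ms (window 2): ALLOW
  req#13 t=27ms (window 2): ALLOW
  req#14 t=27ms (window 2): ALLOW

Allowed counts by window: 5 5 4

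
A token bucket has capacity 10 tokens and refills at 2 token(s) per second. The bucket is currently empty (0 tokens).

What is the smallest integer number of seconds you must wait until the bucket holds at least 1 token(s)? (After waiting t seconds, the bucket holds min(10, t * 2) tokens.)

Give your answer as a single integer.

Need t * 2 >= 1, so t >= 1/2.
Smallest integer t = ceil(1/2) = 1.

Answer: 1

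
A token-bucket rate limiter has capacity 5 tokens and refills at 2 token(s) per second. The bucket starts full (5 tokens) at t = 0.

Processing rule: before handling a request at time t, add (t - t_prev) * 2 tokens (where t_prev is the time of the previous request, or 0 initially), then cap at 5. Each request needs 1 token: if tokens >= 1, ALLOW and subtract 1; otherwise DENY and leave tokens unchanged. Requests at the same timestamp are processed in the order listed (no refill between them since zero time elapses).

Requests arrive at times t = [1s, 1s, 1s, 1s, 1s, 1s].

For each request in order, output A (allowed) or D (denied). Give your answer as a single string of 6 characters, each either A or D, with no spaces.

Answer: AAAAAD

Derivation:
Simulating step by step:
  req#1 t=1s: ALLOW
  req#2 t=1s: ALLOW
  req#3 t=1s: ALLOW
  req#4 t=1s: ALLOW
  req#5 t=1s: ALLOW
  req#6 t=1s: DENY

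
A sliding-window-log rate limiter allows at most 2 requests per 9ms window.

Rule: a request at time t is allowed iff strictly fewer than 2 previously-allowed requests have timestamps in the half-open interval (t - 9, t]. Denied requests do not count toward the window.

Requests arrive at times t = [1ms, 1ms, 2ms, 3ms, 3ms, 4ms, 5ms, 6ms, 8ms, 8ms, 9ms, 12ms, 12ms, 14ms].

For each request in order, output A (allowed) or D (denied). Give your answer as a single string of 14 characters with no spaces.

Answer: AADDDDDDDDDAAD

Derivation:
Tracking allowed requests in the window:
  req#1 t=1ms: ALLOW
  req#2 t=1ms: ALLOW
  req#3 t=2ms: DENY
  req#4 t=3ms: DENY
  req#5 t=3ms: DENY
  req#6 t=4ms: DENY
  req#7 t=5ms: DENY
  req#8 t=6ms: DENY
  req#9 t=8ms: DENY
  req#10 t=8ms: DENY
  req#11 t=9ms: DENY
  req#12 t=12ms: ALLOW
  req#13 t=12ms: ALLOW
  req#14 t=14ms: DENY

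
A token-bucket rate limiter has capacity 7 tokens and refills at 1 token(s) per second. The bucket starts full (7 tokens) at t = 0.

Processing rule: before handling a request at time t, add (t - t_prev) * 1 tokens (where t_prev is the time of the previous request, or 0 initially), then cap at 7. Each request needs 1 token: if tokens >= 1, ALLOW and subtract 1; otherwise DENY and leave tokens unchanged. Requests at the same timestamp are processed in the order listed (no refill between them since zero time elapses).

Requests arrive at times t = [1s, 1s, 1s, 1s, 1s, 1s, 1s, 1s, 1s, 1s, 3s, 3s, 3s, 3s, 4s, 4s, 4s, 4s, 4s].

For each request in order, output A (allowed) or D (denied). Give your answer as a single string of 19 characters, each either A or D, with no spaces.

Simulating step by step:
  req#1 t=1s: ALLOW
  req#2 t=1s: ALLOW
  req#3 t=1s: ALLOW
  req#4 t=1s: ALLOW
  req#5 t=1s: ALLOW
  req#6 t=1s: ALLOW
  req#7 t=1s: ALLOW
  req#8 t=1s: DENY
  req#9 t=1s: DENY
  req#10 t=1s: DENY
  req#11 t=3s: ALLOW
  req#12 t=3s: ALLOW
  req#13 t=3s: DENY
  req#14 t=3s: DENY
  req#15 t=4s: ALLOW
  req#16 t=4s: DENY
  req#17 t=4s: DENY
  req#18 t=4s: DENY
  req#19 t=4s: DENY

Answer: AAAAAAADDDAADDADDDD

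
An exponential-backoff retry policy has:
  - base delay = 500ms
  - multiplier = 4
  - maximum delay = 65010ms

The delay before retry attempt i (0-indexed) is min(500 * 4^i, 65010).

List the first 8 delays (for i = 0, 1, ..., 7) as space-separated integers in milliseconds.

Answer: 500 2000 8000 32000 65010 65010 65010 65010

Derivation:
Computing each delay:
  i=0: min(500*4^0, 65010) = 500
  i=1: min(500*4^1, 65010) = 2000
  i=2: min(500*4^2, 65010) = 8000
  i=3: min(500*4^3, 65010) = 32000
  i=4: min(500*4^4, 65010) = 65010
  i=5: min(500*4^5, 65010) = 65010
  i=6: min(500*4^6, 65010) = 65010
  i=7: min(500*4^7, 65010) = 65010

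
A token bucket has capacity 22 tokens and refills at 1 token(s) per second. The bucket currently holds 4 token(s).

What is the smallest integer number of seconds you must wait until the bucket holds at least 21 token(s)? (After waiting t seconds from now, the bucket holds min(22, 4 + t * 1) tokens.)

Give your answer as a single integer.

Need 4 + t * 1 >= 21, so t >= 17/1.
Smallest integer t = ceil(17/1) = 17.

Answer: 17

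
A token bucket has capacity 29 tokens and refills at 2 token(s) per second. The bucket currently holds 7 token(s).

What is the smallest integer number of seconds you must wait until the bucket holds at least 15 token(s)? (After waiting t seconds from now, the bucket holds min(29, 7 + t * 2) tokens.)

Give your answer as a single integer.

Need 7 + t * 2 >= 15, so t >= 8/2.
Smallest integer t = ceil(8/2) = 4.

Answer: 4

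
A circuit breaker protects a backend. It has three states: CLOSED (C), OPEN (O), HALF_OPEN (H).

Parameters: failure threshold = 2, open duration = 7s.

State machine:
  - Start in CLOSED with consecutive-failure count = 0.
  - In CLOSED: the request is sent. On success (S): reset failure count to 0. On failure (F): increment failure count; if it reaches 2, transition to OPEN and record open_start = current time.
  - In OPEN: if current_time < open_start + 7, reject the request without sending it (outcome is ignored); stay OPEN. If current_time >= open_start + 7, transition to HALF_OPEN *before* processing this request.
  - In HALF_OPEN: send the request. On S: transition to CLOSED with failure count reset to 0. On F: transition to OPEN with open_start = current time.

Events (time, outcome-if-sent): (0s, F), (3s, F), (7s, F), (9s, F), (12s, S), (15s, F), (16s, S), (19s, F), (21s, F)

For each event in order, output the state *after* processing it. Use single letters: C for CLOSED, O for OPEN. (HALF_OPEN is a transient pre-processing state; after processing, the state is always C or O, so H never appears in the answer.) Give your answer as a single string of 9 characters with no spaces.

State after each event:
  event#1 t=0s outcome=F: state=CLOSED
  event#2 t=3s outcome=F: state=OPEN
  event#3 t=7s outcome=F: state=OPEN
  event#4 t=9s outcome=F: state=OPEN
  event#5 t=12s outcome=S: state=CLOSED
  event#6 t=15s outcome=F: state=CLOSED
  event#7 t=16s outcome=S: state=CLOSED
  event#8 t=19s outcome=F: state=CLOSED
  event#9 t=21s outcome=F: state=OPEN

Answer: COOOCCCCO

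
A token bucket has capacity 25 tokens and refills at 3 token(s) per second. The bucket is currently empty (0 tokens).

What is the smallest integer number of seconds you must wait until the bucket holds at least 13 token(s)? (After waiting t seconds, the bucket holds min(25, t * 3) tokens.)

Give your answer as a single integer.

Need t * 3 >= 13, so t >= 13/3.
Smallest integer t = ceil(13/3) = 5.

Answer: 5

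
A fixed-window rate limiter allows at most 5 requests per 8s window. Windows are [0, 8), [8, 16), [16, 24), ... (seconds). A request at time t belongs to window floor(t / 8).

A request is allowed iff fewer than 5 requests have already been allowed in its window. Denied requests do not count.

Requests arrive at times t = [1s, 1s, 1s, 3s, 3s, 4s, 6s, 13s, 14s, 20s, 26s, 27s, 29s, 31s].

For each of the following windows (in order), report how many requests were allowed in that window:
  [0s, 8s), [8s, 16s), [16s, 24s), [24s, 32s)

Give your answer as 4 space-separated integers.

Answer: 5 2 1 4

Derivation:
Processing requests:
  req#1 t=1s (window 0): ALLOW
  req#2 t=1s (window 0): ALLOW
  req#3 t=1s (window 0): ALLOW
  req#4 t=3s (window 0): ALLOW
  req#5 t=3s (window 0): ALLOW
  req#6 t=4s (window 0): DENY
  req#7 t=6s (window 0): DENY
  req#8 t=13s (window 1): ALLOW
  req#9 t=14s (window 1): ALLOW
  req#10 t=20s (window 2): ALLOW
  req#11 t=26s (window 3): ALLOW
  req#12 t=27s (window 3): ALLOW
  req#13 t=29s (window 3): ALLOW
  req#14 t=31s (window 3): ALLOW

Allowed counts by window: 5 2 1 4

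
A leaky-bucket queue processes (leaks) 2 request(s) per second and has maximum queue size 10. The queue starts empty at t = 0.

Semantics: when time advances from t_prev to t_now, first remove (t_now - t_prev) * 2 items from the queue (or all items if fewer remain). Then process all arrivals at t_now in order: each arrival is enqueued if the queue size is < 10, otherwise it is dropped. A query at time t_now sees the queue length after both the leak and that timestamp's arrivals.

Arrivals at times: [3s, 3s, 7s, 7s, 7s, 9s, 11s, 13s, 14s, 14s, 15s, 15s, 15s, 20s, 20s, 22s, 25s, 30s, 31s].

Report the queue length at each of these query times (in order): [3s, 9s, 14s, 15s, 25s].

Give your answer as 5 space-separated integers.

Queue lengths at query times:
  query t=3s: backlog = 2
  query t=9s: backlog = 1
  query t=14s: backlog = 2
  query t=15s: backlog = 3
  query t=25s: backlog = 1

Answer: 2 1 2 3 1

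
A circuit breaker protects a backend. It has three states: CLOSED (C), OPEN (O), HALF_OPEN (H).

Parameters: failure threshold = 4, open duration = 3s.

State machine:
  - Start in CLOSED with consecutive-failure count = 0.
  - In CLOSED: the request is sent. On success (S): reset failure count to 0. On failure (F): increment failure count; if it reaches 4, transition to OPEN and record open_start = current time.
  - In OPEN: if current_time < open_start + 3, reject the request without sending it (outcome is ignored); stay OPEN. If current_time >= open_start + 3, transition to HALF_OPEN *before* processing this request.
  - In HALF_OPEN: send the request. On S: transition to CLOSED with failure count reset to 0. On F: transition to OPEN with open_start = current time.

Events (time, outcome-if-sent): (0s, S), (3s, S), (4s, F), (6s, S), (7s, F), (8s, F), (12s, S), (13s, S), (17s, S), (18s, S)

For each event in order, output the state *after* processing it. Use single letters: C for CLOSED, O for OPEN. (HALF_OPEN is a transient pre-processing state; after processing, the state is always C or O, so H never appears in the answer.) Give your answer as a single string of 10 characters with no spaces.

State after each event:
  event#1 t=0s outcome=S: state=CLOSED
  event#2 t=3s outcome=S: state=CLOSED
  event#3 t=4s outcome=F: state=CLOSED
  event#4 t=6s outcome=S: state=CLOSED
  event#5 t=7s outcome=F: state=CLOSED
  event#6 t=8s outcome=F: state=CLOSED
  event#7 t=12s outcome=S: state=CLOSED
  event#8 t=13s outcome=S: state=CLOSED
  event#9 t=17s outcome=S: state=CLOSED
  event#10 t=18s outcome=S: state=CLOSED

Answer: CCCCCCCCCC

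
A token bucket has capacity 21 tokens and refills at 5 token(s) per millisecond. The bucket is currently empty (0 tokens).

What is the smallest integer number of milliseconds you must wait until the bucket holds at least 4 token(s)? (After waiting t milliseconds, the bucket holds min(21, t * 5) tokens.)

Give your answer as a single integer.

Need t * 5 >= 4, so t >= 4/5.
Smallest integer t = ceil(4/5) = 1.

Answer: 1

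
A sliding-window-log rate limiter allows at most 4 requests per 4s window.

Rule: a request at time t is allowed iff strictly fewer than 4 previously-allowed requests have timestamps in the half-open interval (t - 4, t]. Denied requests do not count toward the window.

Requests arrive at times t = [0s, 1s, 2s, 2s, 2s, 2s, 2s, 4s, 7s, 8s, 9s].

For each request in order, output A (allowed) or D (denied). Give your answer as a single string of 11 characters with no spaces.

Tracking allowed requests in the window:
  req#1 t=0s: ALLOW
  req#2 t=1s: ALLOW
  req#3 t=2s: ALLOW
  req#4 t=2s: ALLOW
  req#5 t=2s: DENY
  req#6 t=2s: DENY
  req#7 t=2s: DENY
  req#8 t=4s: ALLOW
  req#9 t=7s: ALLOW
  req#10 t=8s: ALLOW
  req#11 t=9s: ALLOW

Answer: AAAADDDAAAA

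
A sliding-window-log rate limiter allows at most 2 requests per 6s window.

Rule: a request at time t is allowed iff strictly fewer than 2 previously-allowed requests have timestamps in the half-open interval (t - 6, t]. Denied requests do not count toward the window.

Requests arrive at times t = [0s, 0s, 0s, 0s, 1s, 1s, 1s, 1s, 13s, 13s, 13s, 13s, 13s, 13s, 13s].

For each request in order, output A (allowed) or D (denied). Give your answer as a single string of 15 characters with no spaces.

Answer: AADDDDDDAADDDDD

Derivation:
Tracking allowed requests in the window:
  req#1 t=0s: ALLOW
  req#2 t=0s: ALLOW
  req#3 t=0s: DENY
  req#4 t=0s: DENY
  req#5 t=1s: DENY
  req#6 t=1s: DENY
  req#7 t=1s: DENY
  req#8 t=1s: DENY
  req#9 t=13s: ALLOW
  req#10 t=13s: ALLOW
  req#11 t=13s: DENY
  req#12 t=13s: DENY
  req#13 t=13s: DENY
  req#14 t=13s: DENY
  req#15 t=13s: DENY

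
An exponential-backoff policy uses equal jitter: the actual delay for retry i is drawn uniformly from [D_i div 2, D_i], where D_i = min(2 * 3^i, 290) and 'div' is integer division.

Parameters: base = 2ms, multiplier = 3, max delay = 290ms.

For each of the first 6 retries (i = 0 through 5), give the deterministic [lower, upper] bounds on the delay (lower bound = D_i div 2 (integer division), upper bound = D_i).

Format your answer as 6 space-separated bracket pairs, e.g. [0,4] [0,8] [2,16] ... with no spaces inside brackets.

Answer: [1,2] [3,6] [9,18] [27,54] [81,162] [145,290]

Derivation:
Computing bounds per retry:
  i=0: D_i=min(2*3^0,290)=2, bounds=[1,2]
  i=1: D_i=min(2*3^1,290)=6, bounds=[3,6]
  i=2: D_i=min(2*3^2,290)=18, bounds=[9,18]
  i=3: D_i=min(2*3^3,290)=54, bounds=[27,54]
  i=4: D_i=min(2*3^4,290)=162, bounds=[81,162]
  i=5: D_i=min(2*3^5,290)=290, bounds=[145,290]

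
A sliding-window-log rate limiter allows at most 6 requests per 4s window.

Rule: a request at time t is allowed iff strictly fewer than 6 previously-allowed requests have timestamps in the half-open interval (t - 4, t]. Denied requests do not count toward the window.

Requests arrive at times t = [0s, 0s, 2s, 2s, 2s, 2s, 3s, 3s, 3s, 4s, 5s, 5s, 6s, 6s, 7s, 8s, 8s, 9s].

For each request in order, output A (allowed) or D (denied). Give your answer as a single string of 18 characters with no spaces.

Tracking allowed requests in the window:
  req#1 t=0s: ALLOW
  req#2 t=0s: ALLOW
  req#3 t=2s: ALLOW
  req#4 t=2s: ALLOW
  req#5 t=2s: ALLOW
  req#6 t=2s: ALLOW
  req#7 t=3s: DENY
  req#8 t=3s: DENY
  req#9 t=3s: DENY
  req#10 t=4s: ALLOW
  req#11 t=5s: ALLOW
  req#12 t=5s: DENY
  req#13 t=6s: ALLOW
  req#14 t=6s: ALLOW
  req#15 t=7s: ALLOW
  req#16 t=8s: ALLOW
  req#17 t=8s: ALLOW
  req#18 t=9s: ALLOW

Answer: AAAAAADDDAADAAAAAA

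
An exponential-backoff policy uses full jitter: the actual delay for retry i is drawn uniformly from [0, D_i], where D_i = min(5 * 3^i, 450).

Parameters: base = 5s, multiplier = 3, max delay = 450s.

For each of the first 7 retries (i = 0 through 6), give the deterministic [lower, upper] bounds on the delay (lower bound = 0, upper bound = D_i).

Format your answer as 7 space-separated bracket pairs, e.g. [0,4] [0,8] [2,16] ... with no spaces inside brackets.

Answer: [0,5] [0,15] [0,45] [0,135] [0,405] [0,450] [0,450]

Derivation:
Computing bounds per retry:
  i=0: D_i=min(5*3^0,450)=5, bounds=[0,5]
  i=1: D_i=min(5*3^1,450)=15, bounds=[0,15]
  i=2: D_i=min(5*3^2,450)=45, bounds=[0,45]
  i=3: D_i=min(5*3^3,450)=135, bounds=[0,135]
  i=4: D_i=min(5*3^4,450)=405, bounds=[0,405]
  i=5: D_i=min(5*3^5,450)=450, bounds=[0,450]
  i=6: D_i=min(5*3^6,450)=450, bounds=[0,450]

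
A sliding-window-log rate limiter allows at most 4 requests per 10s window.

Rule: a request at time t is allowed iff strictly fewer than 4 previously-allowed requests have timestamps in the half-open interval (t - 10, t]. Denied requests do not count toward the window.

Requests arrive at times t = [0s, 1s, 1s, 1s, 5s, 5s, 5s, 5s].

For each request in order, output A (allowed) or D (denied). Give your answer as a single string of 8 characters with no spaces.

Answer: AAAADDDD

Derivation:
Tracking allowed requests in the window:
  req#1 t=0s: ALLOW
  req#2 t=1s: ALLOW
  req#3 t=1s: ALLOW
  req#4 t=1s: ALLOW
  req#5 t=5s: DENY
  req#6 t=5s: DENY
  req#7 t=5s: DENY
  req#8 t=5s: DENY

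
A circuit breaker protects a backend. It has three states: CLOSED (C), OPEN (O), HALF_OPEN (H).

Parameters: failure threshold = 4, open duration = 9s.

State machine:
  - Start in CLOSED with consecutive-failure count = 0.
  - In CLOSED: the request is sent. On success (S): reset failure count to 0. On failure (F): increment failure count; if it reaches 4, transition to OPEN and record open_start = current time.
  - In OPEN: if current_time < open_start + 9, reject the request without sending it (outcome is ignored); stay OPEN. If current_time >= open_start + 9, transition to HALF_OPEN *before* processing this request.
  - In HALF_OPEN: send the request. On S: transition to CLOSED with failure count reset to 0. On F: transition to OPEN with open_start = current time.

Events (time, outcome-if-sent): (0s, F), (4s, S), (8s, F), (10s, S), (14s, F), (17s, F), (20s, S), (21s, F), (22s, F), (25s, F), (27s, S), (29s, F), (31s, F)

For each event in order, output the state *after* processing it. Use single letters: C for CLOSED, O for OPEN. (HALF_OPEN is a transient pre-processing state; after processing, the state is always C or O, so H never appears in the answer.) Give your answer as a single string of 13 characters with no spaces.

Answer: CCCCCCCCCCCCC

Derivation:
State after each event:
  event#1 t=0s outcome=F: state=CLOSED
  event#2 t=4s outcome=S: state=CLOSED
  event#3 t=8s outcome=F: state=CLOSED
  event#4 t=10s outcome=S: state=CLOSED
  event#5 t=14s outcome=F: state=CLOSED
  event#6 t=17s outcome=F: state=CLOSED
  event#7 t=20s outcome=S: state=CLOSED
  event#8 t=21s outcome=F: state=CLOSED
  event#9 t=22s outcome=F: state=CLOSED
  event#10 t=25s outcome=F: state=CLOSED
  event#11 t=27s outcome=S: state=CLOSED
  event#12 t=29s outcome=F: state=CLOSED
  event#13 t=31s outcome=F: state=CLOSED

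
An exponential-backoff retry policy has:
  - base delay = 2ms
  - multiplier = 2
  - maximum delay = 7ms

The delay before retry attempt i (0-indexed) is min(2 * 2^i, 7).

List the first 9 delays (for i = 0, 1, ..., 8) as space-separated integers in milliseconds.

Answer: 2 4 7 7 7 7 7 7 7

Derivation:
Computing each delay:
  i=0: min(2*2^0, 7) = 2
  i=1: min(2*2^1, 7) = 4
  i=2: min(2*2^2, 7) = 7
  i=3: min(2*2^3, 7) = 7
  i=4: min(2*2^4, 7) = 7
  i=5: min(2*2^5, 7) = 7
  i=6: min(2*2^6, 7) = 7
  i=7: min(2*2^7, 7) = 7
  i=8: min(2*2^8, 7) = 7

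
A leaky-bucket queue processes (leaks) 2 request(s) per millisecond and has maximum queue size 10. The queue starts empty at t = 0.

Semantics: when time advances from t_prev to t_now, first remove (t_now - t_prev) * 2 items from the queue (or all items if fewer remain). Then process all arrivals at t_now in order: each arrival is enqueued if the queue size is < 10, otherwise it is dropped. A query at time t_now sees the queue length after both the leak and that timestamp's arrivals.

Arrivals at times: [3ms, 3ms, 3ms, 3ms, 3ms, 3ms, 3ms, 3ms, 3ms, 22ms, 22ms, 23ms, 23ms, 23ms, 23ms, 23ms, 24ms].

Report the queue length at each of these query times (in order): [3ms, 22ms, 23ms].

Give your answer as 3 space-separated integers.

Queue lengths at query times:
  query t=3ms: backlog = 9
  query t=22ms: backlog = 2
  query t=23ms: backlog = 5

Answer: 9 2 5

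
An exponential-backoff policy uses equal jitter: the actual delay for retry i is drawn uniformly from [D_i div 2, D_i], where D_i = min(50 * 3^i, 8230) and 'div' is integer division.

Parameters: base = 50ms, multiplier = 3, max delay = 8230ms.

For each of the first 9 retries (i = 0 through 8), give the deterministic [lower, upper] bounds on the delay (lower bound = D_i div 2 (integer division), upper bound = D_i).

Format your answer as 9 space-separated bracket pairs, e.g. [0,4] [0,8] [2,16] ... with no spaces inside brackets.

Answer: [25,50] [75,150] [225,450] [675,1350] [2025,4050] [4115,8230] [4115,8230] [4115,8230] [4115,8230]

Derivation:
Computing bounds per retry:
  i=0: D_i=min(50*3^0,8230)=50, bounds=[25,50]
  i=1: D_i=min(50*3^1,8230)=150, bounds=[75,150]
  i=2: D_i=min(50*3^2,8230)=450, bounds=[225,450]
  i=3: D_i=min(50*3^3,8230)=1350, bounds=[675,1350]
  i=4: D_i=min(50*3^4,8230)=4050, bounds=[2025,4050]
  i=5: D_i=min(50*3^5,8230)=8230, bounds=[4115,8230]
  i=6: D_i=min(50*3^6,8230)=8230, bounds=[4115,8230]
  i=7: D_i=min(50*3^7,8230)=8230, bounds=[4115,8230]
  i=8: D_i=min(50*3^8,8230)=8230, bounds=[4115,8230]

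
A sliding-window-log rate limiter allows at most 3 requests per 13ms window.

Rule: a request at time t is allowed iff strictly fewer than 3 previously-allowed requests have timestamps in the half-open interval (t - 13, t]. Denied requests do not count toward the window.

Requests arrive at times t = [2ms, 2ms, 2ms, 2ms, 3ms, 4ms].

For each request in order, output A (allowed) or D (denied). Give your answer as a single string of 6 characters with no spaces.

Answer: AAADDD

Derivation:
Tracking allowed requests in the window:
  req#1 t=2ms: ALLOW
  req#2 t=2ms: ALLOW
  req#3 t=2ms: ALLOW
  req#4 t=2ms: DENY
  req#5 t=3ms: DENY
  req#6 t=4ms: DENY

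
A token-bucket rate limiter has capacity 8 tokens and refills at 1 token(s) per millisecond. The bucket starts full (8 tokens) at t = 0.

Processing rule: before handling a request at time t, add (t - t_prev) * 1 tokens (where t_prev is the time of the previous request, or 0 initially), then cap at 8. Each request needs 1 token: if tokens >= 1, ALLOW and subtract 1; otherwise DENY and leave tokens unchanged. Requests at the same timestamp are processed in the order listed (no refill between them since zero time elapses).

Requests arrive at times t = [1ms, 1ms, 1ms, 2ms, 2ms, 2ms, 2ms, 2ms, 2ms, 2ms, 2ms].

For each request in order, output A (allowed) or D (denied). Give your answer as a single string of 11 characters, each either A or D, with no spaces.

Answer: AAAAAAAAADD

Derivation:
Simulating step by step:
  req#1 t=1ms: ALLOW
  req#2 t=1ms: ALLOW
  req#3 t=1ms: ALLOW
  req#4 t=2ms: ALLOW
  req#5 t=2ms: ALLOW
  req#6 t=2ms: ALLOW
  req#7 t=2ms: ALLOW
  req#8 t=2ms: ALLOW
  req#9 t=2ms: ALLOW
  req#10 t=2ms: DENY
  req#11 t=2ms: DENY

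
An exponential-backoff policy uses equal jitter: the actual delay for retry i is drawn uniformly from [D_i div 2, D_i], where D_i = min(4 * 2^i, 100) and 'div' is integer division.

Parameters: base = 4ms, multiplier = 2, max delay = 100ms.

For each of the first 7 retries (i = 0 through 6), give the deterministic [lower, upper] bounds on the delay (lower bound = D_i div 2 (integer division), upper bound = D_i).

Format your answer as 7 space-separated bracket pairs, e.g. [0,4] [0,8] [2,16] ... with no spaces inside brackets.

Answer: [2,4] [4,8] [8,16] [16,32] [32,64] [50,100] [50,100]

Derivation:
Computing bounds per retry:
  i=0: D_i=min(4*2^0,100)=4, bounds=[2,4]
  i=1: D_i=min(4*2^1,100)=8, bounds=[4,8]
  i=2: D_i=min(4*2^2,100)=16, bounds=[8,16]
  i=3: D_i=min(4*2^3,100)=32, bounds=[16,32]
  i=4: D_i=min(4*2^4,100)=64, bounds=[32,64]
  i=5: D_i=min(4*2^5,100)=100, bounds=[50,100]
  i=6: D_i=min(4*2^6,100)=100, bounds=[50,100]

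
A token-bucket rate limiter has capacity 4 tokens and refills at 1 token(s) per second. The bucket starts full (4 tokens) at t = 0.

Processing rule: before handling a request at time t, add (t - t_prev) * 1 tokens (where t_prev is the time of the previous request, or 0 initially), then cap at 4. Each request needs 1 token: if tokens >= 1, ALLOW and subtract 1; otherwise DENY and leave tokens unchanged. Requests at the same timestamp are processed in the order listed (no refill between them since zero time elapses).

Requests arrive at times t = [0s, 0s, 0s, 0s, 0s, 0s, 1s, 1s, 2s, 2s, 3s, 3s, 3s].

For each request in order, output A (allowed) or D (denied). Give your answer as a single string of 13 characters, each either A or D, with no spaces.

Answer: AAAADDADADADD

Derivation:
Simulating step by step:
  req#1 t=0s: ALLOW
  req#2 t=0s: ALLOW
  req#3 t=0s: ALLOW
  req#4 t=0s: ALLOW
  req#5 t=0s: DENY
  req#6 t=0s: DENY
  req#7 t=1s: ALLOW
  req#8 t=1s: DENY
  req#9 t=2s: ALLOW
  req#10 t=2s: DENY
  req#11 t=3s: ALLOW
  req#12 t=3s: DENY
  req#13 t=3s: DENY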